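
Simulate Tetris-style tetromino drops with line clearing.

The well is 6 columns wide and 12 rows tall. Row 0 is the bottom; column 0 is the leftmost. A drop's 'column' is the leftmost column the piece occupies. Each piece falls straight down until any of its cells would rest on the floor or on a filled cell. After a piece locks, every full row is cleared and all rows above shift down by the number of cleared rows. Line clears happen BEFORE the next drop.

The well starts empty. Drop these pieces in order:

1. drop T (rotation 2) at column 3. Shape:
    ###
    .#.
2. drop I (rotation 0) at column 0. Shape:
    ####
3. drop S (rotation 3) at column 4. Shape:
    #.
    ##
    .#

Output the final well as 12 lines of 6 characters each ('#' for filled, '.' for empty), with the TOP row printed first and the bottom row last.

Drop 1: T rot2 at col 3 lands with bottom-row=0; cleared 0 line(s) (total 0); column heights now [0 0 0 2 2 2], max=2
Drop 2: I rot0 at col 0 lands with bottom-row=2; cleared 0 line(s) (total 0); column heights now [3 3 3 3 2 2], max=3
Drop 3: S rot3 at col 4 lands with bottom-row=2; cleared 0 line(s) (total 0); column heights now [3 3 3 3 5 4], max=5

Answer: ......
......
......
......
......
......
......
....#.
....##
####.#
...###
....#.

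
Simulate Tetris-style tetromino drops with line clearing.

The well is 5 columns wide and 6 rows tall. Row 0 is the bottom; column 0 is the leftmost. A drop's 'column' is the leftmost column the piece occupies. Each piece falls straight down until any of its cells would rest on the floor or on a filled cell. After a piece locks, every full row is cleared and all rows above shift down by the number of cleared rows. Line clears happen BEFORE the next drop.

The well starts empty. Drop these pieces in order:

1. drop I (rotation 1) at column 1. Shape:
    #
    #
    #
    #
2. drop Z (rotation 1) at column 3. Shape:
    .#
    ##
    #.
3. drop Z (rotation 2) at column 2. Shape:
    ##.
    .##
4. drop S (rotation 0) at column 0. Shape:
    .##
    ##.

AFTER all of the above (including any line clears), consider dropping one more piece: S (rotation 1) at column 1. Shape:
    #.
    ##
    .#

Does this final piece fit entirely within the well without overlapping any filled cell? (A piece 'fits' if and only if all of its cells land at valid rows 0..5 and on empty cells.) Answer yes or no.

Drop 1: I rot1 at col 1 lands with bottom-row=0; cleared 0 line(s) (total 0); column heights now [0 4 0 0 0], max=4
Drop 2: Z rot1 at col 3 lands with bottom-row=0; cleared 0 line(s) (total 0); column heights now [0 4 0 2 3], max=4
Drop 3: Z rot2 at col 2 lands with bottom-row=3; cleared 0 line(s) (total 0); column heights now [0 4 5 5 4], max=5
Drop 4: S rot0 at col 0 lands with bottom-row=4; cleared 0 line(s) (total 0); column heights now [5 6 6 5 4], max=6
Test piece S rot1 at col 1 (width 2): heights before test = [5 6 6 5 4]; fits = False

Answer: no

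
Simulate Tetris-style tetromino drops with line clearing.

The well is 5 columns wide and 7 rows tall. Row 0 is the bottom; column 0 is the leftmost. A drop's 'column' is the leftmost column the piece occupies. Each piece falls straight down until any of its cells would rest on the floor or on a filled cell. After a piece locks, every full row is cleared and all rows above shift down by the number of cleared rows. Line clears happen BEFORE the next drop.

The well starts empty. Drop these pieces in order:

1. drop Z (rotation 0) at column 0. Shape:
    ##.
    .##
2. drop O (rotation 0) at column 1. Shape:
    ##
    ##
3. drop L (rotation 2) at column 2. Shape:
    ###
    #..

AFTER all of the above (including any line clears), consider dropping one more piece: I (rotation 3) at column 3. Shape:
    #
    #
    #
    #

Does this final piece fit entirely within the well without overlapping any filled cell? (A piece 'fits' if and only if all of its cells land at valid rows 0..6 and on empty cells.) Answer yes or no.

Answer: no

Derivation:
Drop 1: Z rot0 at col 0 lands with bottom-row=0; cleared 0 line(s) (total 0); column heights now [2 2 1 0 0], max=2
Drop 2: O rot0 at col 1 lands with bottom-row=2; cleared 0 line(s) (total 0); column heights now [2 4 4 0 0], max=4
Drop 3: L rot2 at col 2 lands with bottom-row=4; cleared 0 line(s) (total 0); column heights now [2 4 6 6 6], max=6
Test piece I rot3 at col 3 (width 1): heights before test = [2 4 6 6 6]; fits = False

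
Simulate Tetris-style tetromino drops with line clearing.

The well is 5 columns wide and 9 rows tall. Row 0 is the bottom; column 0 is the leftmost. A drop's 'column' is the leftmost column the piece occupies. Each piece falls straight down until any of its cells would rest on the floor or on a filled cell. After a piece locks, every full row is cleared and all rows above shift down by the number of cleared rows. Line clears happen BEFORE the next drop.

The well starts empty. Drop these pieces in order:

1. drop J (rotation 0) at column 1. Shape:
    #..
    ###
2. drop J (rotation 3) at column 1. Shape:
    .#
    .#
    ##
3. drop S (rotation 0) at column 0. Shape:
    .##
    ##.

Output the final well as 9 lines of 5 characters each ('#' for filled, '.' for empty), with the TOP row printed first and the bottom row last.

Drop 1: J rot0 at col 1 lands with bottom-row=0; cleared 0 line(s) (total 0); column heights now [0 2 1 1 0], max=2
Drop 2: J rot3 at col 1 lands with bottom-row=2; cleared 0 line(s) (total 0); column heights now [0 3 5 1 0], max=5
Drop 3: S rot0 at col 0 lands with bottom-row=4; cleared 0 line(s) (total 0); column heights now [5 6 6 1 0], max=6

Answer: .....
.....
.....
.##..
###..
..#..
.##..
.#...
.###.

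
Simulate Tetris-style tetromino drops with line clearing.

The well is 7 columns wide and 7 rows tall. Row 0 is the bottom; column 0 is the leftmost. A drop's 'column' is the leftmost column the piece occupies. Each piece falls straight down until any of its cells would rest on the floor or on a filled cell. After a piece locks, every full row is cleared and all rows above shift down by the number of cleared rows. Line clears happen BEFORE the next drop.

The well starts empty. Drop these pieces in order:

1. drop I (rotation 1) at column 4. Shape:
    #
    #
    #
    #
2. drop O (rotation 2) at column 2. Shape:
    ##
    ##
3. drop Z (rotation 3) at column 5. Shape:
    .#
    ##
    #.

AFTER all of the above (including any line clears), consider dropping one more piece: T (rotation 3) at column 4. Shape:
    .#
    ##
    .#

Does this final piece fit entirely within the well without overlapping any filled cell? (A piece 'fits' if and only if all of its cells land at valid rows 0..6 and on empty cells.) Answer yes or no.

Answer: yes

Derivation:
Drop 1: I rot1 at col 4 lands with bottom-row=0; cleared 0 line(s) (total 0); column heights now [0 0 0 0 4 0 0], max=4
Drop 2: O rot2 at col 2 lands with bottom-row=0; cleared 0 line(s) (total 0); column heights now [0 0 2 2 4 0 0], max=4
Drop 3: Z rot3 at col 5 lands with bottom-row=0; cleared 0 line(s) (total 0); column heights now [0 0 2 2 4 2 3], max=4
Test piece T rot3 at col 4 (width 2): heights before test = [0 0 2 2 4 2 3]; fits = True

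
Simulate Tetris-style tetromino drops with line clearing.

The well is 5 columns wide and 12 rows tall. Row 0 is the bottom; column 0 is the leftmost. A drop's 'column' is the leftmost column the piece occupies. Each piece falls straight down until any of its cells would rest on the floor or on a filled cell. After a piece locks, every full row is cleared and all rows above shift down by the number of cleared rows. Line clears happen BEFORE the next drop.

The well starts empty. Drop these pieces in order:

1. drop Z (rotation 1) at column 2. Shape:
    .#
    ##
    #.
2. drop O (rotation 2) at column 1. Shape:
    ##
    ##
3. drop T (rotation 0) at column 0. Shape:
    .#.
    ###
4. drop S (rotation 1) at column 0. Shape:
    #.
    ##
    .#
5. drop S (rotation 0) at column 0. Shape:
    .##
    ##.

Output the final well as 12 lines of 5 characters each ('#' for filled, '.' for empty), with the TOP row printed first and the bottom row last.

Answer: .....
.##..
##...
#....
##...
.#...
.#...
###..
.##..
.###.
..##.
..#..

Derivation:
Drop 1: Z rot1 at col 2 lands with bottom-row=0; cleared 0 line(s) (total 0); column heights now [0 0 2 3 0], max=3
Drop 2: O rot2 at col 1 lands with bottom-row=2; cleared 0 line(s) (total 0); column heights now [0 4 4 3 0], max=4
Drop 3: T rot0 at col 0 lands with bottom-row=4; cleared 0 line(s) (total 0); column heights now [5 6 5 3 0], max=6
Drop 4: S rot1 at col 0 lands with bottom-row=6; cleared 0 line(s) (total 0); column heights now [9 8 5 3 0], max=9
Drop 5: S rot0 at col 0 lands with bottom-row=9; cleared 0 line(s) (total 0); column heights now [10 11 11 3 0], max=11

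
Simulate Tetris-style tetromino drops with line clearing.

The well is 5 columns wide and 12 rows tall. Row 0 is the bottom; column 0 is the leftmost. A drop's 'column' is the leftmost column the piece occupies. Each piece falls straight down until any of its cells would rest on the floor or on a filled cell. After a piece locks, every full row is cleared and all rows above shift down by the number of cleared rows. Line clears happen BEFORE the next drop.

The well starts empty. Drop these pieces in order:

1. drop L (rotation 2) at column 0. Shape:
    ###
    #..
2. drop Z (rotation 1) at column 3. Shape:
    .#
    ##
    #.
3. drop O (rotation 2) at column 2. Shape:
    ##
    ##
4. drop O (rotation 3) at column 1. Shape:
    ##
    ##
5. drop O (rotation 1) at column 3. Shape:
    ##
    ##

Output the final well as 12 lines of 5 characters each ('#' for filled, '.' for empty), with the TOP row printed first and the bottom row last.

Answer: .....
.....
.....
.....
.....
.....
.....
.####
.####
..##.
..###
#..#.

Derivation:
Drop 1: L rot2 at col 0 lands with bottom-row=0; cleared 0 line(s) (total 0); column heights now [2 2 2 0 0], max=2
Drop 2: Z rot1 at col 3 lands with bottom-row=0; cleared 1 line(s) (total 1); column heights now [1 0 0 1 2], max=2
Drop 3: O rot2 at col 2 lands with bottom-row=1; cleared 0 line(s) (total 1); column heights now [1 0 3 3 2], max=3
Drop 4: O rot3 at col 1 lands with bottom-row=3; cleared 0 line(s) (total 1); column heights now [1 5 5 3 2], max=5
Drop 5: O rot1 at col 3 lands with bottom-row=3; cleared 0 line(s) (total 1); column heights now [1 5 5 5 5], max=5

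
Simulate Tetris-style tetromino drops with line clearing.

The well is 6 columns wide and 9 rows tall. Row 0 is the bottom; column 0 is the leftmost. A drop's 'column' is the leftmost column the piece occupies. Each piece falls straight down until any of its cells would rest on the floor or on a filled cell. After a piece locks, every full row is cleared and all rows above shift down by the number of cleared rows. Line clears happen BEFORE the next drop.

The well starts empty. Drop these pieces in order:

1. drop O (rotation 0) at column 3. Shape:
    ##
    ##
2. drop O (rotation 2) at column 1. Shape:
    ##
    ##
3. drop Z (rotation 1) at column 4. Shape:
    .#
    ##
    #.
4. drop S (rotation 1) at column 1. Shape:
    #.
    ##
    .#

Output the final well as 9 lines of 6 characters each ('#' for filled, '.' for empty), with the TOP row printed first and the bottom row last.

Drop 1: O rot0 at col 3 lands with bottom-row=0; cleared 0 line(s) (total 0); column heights now [0 0 0 2 2 0], max=2
Drop 2: O rot2 at col 1 lands with bottom-row=0; cleared 0 line(s) (total 0); column heights now [0 2 2 2 2 0], max=2
Drop 3: Z rot1 at col 4 lands with bottom-row=2; cleared 0 line(s) (total 0); column heights now [0 2 2 2 4 5], max=5
Drop 4: S rot1 at col 1 lands with bottom-row=2; cleared 0 line(s) (total 0); column heights now [0 5 4 2 4 5], max=5

Answer: ......
......
......
......
.#...#
.##.##
..#.#.
.####.
.####.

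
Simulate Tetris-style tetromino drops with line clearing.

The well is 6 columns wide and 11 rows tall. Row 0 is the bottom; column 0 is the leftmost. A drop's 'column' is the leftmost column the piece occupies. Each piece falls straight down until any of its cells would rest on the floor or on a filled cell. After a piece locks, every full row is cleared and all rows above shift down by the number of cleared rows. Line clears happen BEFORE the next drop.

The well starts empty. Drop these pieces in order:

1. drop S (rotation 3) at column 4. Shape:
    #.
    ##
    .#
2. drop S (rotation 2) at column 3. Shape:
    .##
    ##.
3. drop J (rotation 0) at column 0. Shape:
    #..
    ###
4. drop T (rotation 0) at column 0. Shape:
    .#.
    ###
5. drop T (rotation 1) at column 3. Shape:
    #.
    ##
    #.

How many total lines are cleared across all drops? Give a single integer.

Drop 1: S rot3 at col 4 lands with bottom-row=0; cleared 0 line(s) (total 0); column heights now [0 0 0 0 3 2], max=3
Drop 2: S rot2 at col 3 lands with bottom-row=3; cleared 0 line(s) (total 0); column heights now [0 0 0 4 5 5], max=5
Drop 3: J rot0 at col 0 lands with bottom-row=0; cleared 0 line(s) (total 0); column heights now [2 1 1 4 5 5], max=5
Drop 4: T rot0 at col 0 lands with bottom-row=2; cleared 0 line(s) (total 0); column heights now [3 4 3 4 5 5], max=5
Drop 5: T rot1 at col 3 lands with bottom-row=4; cleared 0 line(s) (total 0); column heights now [3 4 3 7 6 5], max=7

Answer: 0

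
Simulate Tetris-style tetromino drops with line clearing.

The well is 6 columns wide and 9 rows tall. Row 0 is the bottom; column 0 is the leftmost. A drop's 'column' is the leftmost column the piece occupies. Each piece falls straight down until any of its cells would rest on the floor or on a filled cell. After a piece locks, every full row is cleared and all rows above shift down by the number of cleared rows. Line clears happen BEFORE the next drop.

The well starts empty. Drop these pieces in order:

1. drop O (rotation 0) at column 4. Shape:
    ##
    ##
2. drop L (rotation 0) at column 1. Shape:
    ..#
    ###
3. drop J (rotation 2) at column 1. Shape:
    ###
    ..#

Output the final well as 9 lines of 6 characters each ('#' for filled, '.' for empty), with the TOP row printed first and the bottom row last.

Drop 1: O rot0 at col 4 lands with bottom-row=0; cleared 0 line(s) (total 0); column heights now [0 0 0 0 2 2], max=2
Drop 2: L rot0 at col 1 lands with bottom-row=0; cleared 0 line(s) (total 0); column heights now [0 1 1 2 2 2], max=2
Drop 3: J rot2 at col 1 lands with bottom-row=2; cleared 0 line(s) (total 0); column heights now [0 4 4 4 2 2], max=4

Answer: ......
......
......
......
......
.###..
...#..
...###
.#####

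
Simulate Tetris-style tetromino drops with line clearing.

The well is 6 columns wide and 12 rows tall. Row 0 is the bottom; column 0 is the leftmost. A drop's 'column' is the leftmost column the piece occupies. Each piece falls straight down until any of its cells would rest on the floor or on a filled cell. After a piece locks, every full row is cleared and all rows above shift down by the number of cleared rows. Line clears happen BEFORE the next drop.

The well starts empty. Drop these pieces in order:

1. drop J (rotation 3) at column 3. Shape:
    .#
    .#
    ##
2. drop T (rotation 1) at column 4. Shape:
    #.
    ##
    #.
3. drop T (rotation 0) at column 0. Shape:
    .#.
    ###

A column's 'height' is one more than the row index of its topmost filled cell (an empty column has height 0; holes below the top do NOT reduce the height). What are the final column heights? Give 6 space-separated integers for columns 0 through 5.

Drop 1: J rot3 at col 3 lands with bottom-row=0; cleared 0 line(s) (total 0); column heights now [0 0 0 1 3 0], max=3
Drop 2: T rot1 at col 4 lands with bottom-row=3; cleared 0 line(s) (total 0); column heights now [0 0 0 1 6 5], max=6
Drop 3: T rot0 at col 0 lands with bottom-row=0; cleared 0 line(s) (total 0); column heights now [1 2 1 1 6 5], max=6

Answer: 1 2 1 1 6 5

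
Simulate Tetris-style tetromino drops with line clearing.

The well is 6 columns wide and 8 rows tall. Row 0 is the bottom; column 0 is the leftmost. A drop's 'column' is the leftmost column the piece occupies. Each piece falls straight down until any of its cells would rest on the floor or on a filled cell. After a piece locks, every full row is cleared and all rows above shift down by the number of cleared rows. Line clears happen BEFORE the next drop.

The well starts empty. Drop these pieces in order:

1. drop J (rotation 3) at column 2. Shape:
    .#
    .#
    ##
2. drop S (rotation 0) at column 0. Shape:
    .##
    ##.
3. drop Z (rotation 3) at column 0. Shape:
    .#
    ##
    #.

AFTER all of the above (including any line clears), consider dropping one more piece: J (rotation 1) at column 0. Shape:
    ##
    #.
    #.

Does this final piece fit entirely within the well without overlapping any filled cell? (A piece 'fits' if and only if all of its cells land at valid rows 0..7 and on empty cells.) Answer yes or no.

Answer: yes

Derivation:
Drop 1: J rot3 at col 2 lands with bottom-row=0; cleared 0 line(s) (total 0); column heights now [0 0 1 3 0 0], max=3
Drop 2: S rot0 at col 0 lands with bottom-row=0; cleared 0 line(s) (total 0); column heights now [1 2 2 3 0 0], max=3
Drop 3: Z rot3 at col 0 lands with bottom-row=1; cleared 0 line(s) (total 0); column heights now [3 4 2 3 0 0], max=4
Test piece J rot1 at col 0 (width 2): heights before test = [3 4 2 3 0 0]; fits = True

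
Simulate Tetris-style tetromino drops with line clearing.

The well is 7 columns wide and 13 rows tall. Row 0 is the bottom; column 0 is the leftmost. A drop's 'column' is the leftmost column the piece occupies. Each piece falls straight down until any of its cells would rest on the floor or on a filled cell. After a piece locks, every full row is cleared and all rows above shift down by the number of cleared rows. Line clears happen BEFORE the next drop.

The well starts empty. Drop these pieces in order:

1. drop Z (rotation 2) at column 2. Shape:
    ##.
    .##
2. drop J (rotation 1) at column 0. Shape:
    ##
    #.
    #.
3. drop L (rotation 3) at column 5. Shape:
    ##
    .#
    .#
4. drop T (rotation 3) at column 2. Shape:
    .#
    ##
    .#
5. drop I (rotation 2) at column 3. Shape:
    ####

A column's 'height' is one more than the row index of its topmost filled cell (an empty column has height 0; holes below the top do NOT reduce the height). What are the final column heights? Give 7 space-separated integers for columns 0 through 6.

Answer: 3 3 4 6 6 6 6

Derivation:
Drop 1: Z rot2 at col 2 lands with bottom-row=0; cleared 0 line(s) (total 0); column heights now [0 0 2 2 1 0 0], max=2
Drop 2: J rot1 at col 0 lands with bottom-row=0; cleared 0 line(s) (total 0); column heights now [3 3 2 2 1 0 0], max=3
Drop 3: L rot3 at col 5 lands with bottom-row=0; cleared 0 line(s) (total 0); column heights now [3 3 2 2 1 3 3], max=3
Drop 4: T rot3 at col 2 lands with bottom-row=2; cleared 0 line(s) (total 0); column heights now [3 3 4 5 1 3 3], max=5
Drop 5: I rot2 at col 3 lands with bottom-row=5; cleared 0 line(s) (total 0); column heights now [3 3 4 6 6 6 6], max=6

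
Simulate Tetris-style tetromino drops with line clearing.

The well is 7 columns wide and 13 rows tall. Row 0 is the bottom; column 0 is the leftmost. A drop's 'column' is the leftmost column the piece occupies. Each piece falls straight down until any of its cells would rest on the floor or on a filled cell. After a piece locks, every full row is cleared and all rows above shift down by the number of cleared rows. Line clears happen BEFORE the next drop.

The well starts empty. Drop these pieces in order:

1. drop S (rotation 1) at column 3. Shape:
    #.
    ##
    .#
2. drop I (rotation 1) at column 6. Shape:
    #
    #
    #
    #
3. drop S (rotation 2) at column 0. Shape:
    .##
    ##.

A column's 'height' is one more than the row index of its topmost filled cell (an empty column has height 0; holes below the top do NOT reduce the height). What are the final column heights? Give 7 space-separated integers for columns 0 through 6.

Drop 1: S rot1 at col 3 lands with bottom-row=0; cleared 0 line(s) (total 0); column heights now [0 0 0 3 2 0 0], max=3
Drop 2: I rot1 at col 6 lands with bottom-row=0; cleared 0 line(s) (total 0); column heights now [0 0 0 3 2 0 4], max=4
Drop 3: S rot2 at col 0 lands with bottom-row=0; cleared 0 line(s) (total 0); column heights now [1 2 2 3 2 0 4], max=4

Answer: 1 2 2 3 2 0 4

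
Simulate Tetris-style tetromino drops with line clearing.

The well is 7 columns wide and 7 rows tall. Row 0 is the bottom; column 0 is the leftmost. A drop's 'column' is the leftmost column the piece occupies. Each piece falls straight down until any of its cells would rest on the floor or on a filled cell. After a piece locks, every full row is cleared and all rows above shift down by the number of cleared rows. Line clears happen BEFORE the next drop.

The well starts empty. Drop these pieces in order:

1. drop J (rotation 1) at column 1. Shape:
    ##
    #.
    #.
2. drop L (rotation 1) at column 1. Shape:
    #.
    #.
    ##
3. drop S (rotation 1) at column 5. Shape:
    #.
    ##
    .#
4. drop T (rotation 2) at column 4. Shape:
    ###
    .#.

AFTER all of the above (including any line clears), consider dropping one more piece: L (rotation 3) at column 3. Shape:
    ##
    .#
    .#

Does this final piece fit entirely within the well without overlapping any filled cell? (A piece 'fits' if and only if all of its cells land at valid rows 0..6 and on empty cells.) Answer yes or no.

Answer: no

Derivation:
Drop 1: J rot1 at col 1 lands with bottom-row=0; cleared 0 line(s) (total 0); column heights now [0 3 3 0 0 0 0], max=3
Drop 2: L rot1 at col 1 lands with bottom-row=3; cleared 0 line(s) (total 0); column heights now [0 6 4 0 0 0 0], max=6
Drop 3: S rot1 at col 5 lands with bottom-row=0; cleared 0 line(s) (total 0); column heights now [0 6 4 0 0 3 2], max=6
Drop 4: T rot2 at col 4 lands with bottom-row=3; cleared 0 line(s) (total 0); column heights now [0 6 4 0 5 5 5], max=6
Test piece L rot3 at col 3 (width 2): heights before test = [0 6 4 0 5 5 5]; fits = False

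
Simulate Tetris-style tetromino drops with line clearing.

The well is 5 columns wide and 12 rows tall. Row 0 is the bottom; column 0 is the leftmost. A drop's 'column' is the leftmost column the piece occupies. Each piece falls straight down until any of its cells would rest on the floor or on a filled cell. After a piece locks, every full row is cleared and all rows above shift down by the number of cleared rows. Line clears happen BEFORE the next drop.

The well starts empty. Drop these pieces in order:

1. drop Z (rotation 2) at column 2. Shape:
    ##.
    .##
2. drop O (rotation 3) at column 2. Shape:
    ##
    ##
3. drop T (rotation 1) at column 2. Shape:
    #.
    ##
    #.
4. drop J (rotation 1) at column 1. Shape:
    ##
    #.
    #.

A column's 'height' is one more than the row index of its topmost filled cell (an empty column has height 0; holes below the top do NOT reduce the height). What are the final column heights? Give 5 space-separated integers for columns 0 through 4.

Drop 1: Z rot2 at col 2 lands with bottom-row=0; cleared 0 line(s) (total 0); column heights now [0 0 2 2 1], max=2
Drop 2: O rot3 at col 2 lands with bottom-row=2; cleared 0 line(s) (total 0); column heights now [0 0 4 4 1], max=4
Drop 3: T rot1 at col 2 lands with bottom-row=4; cleared 0 line(s) (total 0); column heights now [0 0 7 6 1], max=7
Drop 4: J rot1 at col 1 lands with bottom-row=5; cleared 0 line(s) (total 0); column heights now [0 8 8 6 1], max=8

Answer: 0 8 8 6 1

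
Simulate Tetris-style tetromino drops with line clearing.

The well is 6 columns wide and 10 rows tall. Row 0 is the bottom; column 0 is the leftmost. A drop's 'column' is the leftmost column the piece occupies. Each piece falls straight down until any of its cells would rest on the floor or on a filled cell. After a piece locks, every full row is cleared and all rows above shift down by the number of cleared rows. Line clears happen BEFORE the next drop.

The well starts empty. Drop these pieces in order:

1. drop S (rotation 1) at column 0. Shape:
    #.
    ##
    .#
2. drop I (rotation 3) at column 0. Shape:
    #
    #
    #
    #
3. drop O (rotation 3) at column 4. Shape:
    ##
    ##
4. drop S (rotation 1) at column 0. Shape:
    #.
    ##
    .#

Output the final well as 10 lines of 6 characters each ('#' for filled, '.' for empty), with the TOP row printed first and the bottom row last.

Answer: ......
#.....
##....
##....
#.....
#.....
#.....
#.....
##..##
.#..##

Derivation:
Drop 1: S rot1 at col 0 lands with bottom-row=0; cleared 0 line(s) (total 0); column heights now [3 2 0 0 0 0], max=3
Drop 2: I rot3 at col 0 lands with bottom-row=3; cleared 0 line(s) (total 0); column heights now [7 2 0 0 0 0], max=7
Drop 3: O rot3 at col 4 lands with bottom-row=0; cleared 0 line(s) (total 0); column heights now [7 2 0 0 2 2], max=7
Drop 4: S rot1 at col 0 lands with bottom-row=6; cleared 0 line(s) (total 0); column heights now [9 8 0 0 2 2], max=9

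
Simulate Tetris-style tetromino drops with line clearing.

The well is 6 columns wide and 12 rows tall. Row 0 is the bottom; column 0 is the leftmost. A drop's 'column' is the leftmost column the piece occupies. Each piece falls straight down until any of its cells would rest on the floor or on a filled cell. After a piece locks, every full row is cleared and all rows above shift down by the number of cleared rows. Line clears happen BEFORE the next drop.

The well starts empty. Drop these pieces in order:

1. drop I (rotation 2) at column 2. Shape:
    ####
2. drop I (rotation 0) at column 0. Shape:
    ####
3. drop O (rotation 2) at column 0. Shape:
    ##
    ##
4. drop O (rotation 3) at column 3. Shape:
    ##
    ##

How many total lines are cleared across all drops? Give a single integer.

Answer: 0

Derivation:
Drop 1: I rot2 at col 2 lands with bottom-row=0; cleared 0 line(s) (total 0); column heights now [0 0 1 1 1 1], max=1
Drop 2: I rot0 at col 0 lands with bottom-row=1; cleared 0 line(s) (total 0); column heights now [2 2 2 2 1 1], max=2
Drop 3: O rot2 at col 0 lands with bottom-row=2; cleared 0 line(s) (total 0); column heights now [4 4 2 2 1 1], max=4
Drop 4: O rot3 at col 3 lands with bottom-row=2; cleared 0 line(s) (total 0); column heights now [4 4 2 4 4 1], max=4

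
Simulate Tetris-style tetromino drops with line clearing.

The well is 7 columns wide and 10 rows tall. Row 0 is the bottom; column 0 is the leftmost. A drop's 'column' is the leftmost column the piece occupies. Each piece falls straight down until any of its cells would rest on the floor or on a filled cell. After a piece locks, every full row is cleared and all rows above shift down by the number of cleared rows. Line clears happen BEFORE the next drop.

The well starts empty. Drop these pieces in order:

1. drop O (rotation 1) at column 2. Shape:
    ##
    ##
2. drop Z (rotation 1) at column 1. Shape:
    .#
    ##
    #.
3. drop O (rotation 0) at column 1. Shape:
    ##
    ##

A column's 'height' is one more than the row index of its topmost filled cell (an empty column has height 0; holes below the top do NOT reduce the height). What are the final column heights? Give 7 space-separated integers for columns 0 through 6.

Answer: 0 6 6 2 0 0 0

Derivation:
Drop 1: O rot1 at col 2 lands with bottom-row=0; cleared 0 line(s) (total 0); column heights now [0 0 2 2 0 0 0], max=2
Drop 2: Z rot1 at col 1 lands with bottom-row=1; cleared 0 line(s) (total 0); column heights now [0 3 4 2 0 0 0], max=4
Drop 3: O rot0 at col 1 lands with bottom-row=4; cleared 0 line(s) (total 0); column heights now [0 6 6 2 0 0 0], max=6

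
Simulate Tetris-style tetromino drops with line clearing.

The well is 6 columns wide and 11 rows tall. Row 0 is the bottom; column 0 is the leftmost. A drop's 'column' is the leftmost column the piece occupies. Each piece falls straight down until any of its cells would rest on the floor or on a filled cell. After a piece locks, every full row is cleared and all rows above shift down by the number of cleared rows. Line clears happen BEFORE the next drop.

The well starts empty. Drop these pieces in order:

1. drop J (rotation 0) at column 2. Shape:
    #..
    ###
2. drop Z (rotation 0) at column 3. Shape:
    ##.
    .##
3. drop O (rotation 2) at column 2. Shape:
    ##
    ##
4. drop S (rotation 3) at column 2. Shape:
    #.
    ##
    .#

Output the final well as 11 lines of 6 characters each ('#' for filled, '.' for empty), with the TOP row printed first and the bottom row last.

Answer: ......
......
......
..#...
..##..
...#..
..##..
..##..
...##.
..#.##
..###.

Derivation:
Drop 1: J rot0 at col 2 lands with bottom-row=0; cleared 0 line(s) (total 0); column heights now [0 0 2 1 1 0], max=2
Drop 2: Z rot0 at col 3 lands with bottom-row=1; cleared 0 line(s) (total 0); column heights now [0 0 2 3 3 2], max=3
Drop 3: O rot2 at col 2 lands with bottom-row=3; cleared 0 line(s) (total 0); column heights now [0 0 5 5 3 2], max=5
Drop 4: S rot3 at col 2 lands with bottom-row=5; cleared 0 line(s) (total 0); column heights now [0 0 8 7 3 2], max=8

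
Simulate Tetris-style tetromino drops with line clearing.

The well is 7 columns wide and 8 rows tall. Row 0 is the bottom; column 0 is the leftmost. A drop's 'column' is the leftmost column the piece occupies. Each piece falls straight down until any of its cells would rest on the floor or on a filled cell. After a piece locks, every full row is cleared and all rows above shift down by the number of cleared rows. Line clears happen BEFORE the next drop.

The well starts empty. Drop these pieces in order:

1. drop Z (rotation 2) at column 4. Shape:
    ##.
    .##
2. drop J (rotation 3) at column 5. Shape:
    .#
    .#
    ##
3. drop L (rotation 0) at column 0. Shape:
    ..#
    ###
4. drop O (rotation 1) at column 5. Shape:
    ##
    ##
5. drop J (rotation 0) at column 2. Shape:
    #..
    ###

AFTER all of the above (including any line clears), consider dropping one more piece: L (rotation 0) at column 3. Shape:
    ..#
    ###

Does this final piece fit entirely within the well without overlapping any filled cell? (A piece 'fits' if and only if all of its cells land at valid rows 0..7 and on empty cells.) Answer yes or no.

Answer: no

Derivation:
Drop 1: Z rot2 at col 4 lands with bottom-row=0; cleared 0 line(s) (total 0); column heights now [0 0 0 0 2 2 1], max=2
Drop 2: J rot3 at col 5 lands with bottom-row=2; cleared 0 line(s) (total 0); column heights now [0 0 0 0 2 3 5], max=5
Drop 3: L rot0 at col 0 lands with bottom-row=0; cleared 0 line(s) (total 0); column heights now [1 1 2 0 2 3 5], max=5
Drop 4: O rot1 at col 5 lands with bottom-row=5; cleared 0 line(s) (total 0); column heights now [1 1 2 0 2 7 7], max=7
Drop 5: J rot0 at col 2 lands with bottom-row=2; cleared 0 line(s) (total 0); column heights now [1 1 4 3 3 7 7], max=7
Test piece L rot0 at col 3 (width 3): heights before test = [1 1 4 3 3 7 7]; fits = False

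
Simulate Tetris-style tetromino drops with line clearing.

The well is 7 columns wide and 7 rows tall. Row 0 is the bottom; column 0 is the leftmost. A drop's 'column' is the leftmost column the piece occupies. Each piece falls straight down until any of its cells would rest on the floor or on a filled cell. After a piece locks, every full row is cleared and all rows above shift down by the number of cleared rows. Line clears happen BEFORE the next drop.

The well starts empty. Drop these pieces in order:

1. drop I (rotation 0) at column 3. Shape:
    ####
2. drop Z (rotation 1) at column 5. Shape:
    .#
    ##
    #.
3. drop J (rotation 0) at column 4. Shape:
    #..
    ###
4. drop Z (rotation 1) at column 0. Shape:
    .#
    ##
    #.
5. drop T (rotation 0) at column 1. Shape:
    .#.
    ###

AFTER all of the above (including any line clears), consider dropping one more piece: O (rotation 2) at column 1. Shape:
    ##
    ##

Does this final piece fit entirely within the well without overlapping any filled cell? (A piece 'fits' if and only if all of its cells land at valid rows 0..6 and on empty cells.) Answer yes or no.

Answer: yes

Derivation:
Drop 1: I rot0 at col 3 lands with bottom-row=0; cleared 0 line(s) (total 0); column heights now [0 0 0 1 1 1 1], max=1
Drop 2: Z rot1 at col 5 lands with bottom-row=1; cleared 0 line(s) (total 0); column heights now [0 0 0 1 1 3 4], max=4
Drop 3: J rot0 at col 4 lands with bottom-row=4; cleared 0 line(s) (total 0); column heights now [0 0 0 1 6 5 5], max=6
Drop 4: Z rot1 at col 0 lands with bottom-row=0; cleared 0 line(s) (total 0); column heights now [2 3 0 1 6 5 5], max=6
Drop 5: T rot0 at col 1 lands with bottom-row=3; cleared 0 line(s) (total 0); column heights now [2 4 5 4 6 5 5], max=6
Test piece O rot2 at col 1 (width 2): heights before test = [2 4 5 4 6 5 5]; fits = True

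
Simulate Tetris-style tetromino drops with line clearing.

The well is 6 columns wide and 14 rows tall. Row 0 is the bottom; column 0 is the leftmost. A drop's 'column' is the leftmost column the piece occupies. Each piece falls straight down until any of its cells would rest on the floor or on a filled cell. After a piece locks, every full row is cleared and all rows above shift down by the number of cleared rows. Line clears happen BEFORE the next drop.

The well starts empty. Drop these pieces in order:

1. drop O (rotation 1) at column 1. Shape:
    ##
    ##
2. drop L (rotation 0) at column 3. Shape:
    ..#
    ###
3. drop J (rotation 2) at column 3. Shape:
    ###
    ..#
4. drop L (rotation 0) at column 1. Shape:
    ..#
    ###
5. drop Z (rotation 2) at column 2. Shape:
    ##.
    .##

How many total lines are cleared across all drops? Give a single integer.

Drop 1: O rot1 at col 1 lands with bottom-row=0; cleared 0 line(s) (total 0); column heights now [0 2 2 0 0 0], max=2
Drop 2: L rot0 at col 3 lands with bottom-row=0; cleared 0 line(s) (total 0); column heights now [0 2 2 1 1 2], max=2
Drop 3: J rot2 at col 3 lands with bottom-row=2; cleared 0 line(s) (total 0); column heights now [0 2 2 4 4 4], max=4
Drop 4: L rot0 at col 1 lands with bottom-row=4; cleared 0 line(s) (total 0); column heights now [0 5 5 6 4 4], max=6
Drop 5: Z rot2 at col 2 lands with bottom-row=6; cleared 0 line(s) (total 0); column heights now [0 5 8 8 7 4], max=8

Answer: 0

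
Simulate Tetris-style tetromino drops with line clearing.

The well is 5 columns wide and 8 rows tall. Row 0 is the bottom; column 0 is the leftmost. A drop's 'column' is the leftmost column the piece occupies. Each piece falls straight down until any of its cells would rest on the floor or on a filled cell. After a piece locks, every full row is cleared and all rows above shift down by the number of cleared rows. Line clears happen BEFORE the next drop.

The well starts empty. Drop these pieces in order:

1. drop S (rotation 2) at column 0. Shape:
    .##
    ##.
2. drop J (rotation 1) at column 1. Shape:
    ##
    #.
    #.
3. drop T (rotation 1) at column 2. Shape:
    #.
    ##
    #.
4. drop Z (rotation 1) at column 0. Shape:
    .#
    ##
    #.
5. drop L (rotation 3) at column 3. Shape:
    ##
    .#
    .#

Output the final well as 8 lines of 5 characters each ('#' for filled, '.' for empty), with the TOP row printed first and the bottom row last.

Answer: ..###
.####
###.#
###..
.#...
.#...
.##..
##...

Derivation:
Drop 1: S rot2 at col 0 lands with bottom-row=0; cleared 0 line(s) (total 0); column heights now [1 2 2 0 0], max=2
Drop 2: J rot1 at col 1 lands with bottom-row=2; cleared 0 line(s) (total 0); column heights now [1 5 5 0 0], max=5
Drop 3: T rot1 at col 2 lands with bottom-row=5; cleared 0 line(s) (total 0); column heights now [1 5 8 7 0], max=8
Drop 4: Z rot1 at col 0 lands with bottom-row=4; cleared 0 line(s) (total 0); column heights now [6 7 8 7 0], max=8
Drop 5: L rot3 at col 3 lands with bottom-row=5; cleared 0 line(s) (total 0); column heights now [6 7 8 8 8], max=8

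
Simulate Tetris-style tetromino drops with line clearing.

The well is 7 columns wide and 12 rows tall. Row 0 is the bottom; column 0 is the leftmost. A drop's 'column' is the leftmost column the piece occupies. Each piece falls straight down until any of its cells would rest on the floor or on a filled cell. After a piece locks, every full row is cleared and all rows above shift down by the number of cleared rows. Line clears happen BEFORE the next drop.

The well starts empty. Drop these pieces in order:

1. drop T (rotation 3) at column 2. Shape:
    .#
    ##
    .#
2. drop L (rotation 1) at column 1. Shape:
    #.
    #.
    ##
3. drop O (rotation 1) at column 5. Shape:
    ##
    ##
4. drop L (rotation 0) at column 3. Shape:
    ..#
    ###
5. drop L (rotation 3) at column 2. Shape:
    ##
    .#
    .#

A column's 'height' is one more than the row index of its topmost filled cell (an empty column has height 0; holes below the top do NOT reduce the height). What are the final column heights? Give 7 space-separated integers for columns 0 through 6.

Answer: 0 5 7 7 4 5 2

Derivation:
Drop 1: T rot3 at col 2 lands with bottom-row=0; cleared 0 line(s) (total 0); column heights now [0 0 2 3 0 0 0], max=3
Drop 2: L rot1 at col 1 lands with bottom-row=2; cleared 0 line(s) (total 0); column heights now [0 5 3 3 0 0 0], max=5
Drop 3: O rot1 at col 5 lands with bottom-row=0; cleared 0 line(s) (total 0); column heights now [0 5 3 3 0 2 2], max=5
Drop 4: L rot0 at col 3 lands with bottom-row=3; cleared 0 line(s) (total 0); column heights now [0 5 3 4 4 5 2], max=5
Drop 5: L rot3 at col 2 lands with bottom-row=4; cleared 0 line(s) (total 0); column heights now [0 5 7 7 4 5 2], max=7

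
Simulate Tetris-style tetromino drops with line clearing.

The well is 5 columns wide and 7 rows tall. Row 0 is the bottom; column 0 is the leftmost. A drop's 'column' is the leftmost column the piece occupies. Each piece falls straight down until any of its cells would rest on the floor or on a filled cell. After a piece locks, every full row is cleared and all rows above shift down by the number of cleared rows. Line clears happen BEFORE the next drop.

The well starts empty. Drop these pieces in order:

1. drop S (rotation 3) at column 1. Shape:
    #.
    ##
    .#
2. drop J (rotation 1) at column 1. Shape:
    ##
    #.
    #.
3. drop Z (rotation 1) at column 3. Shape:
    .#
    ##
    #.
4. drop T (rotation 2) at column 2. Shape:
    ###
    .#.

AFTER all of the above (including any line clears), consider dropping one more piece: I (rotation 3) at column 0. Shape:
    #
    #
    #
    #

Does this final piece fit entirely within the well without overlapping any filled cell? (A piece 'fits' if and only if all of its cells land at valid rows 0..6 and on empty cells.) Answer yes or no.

Drop 1: S rot3 at col 1 lands with bottom-row=0; cleared 0 line(s) (total 0); column heights now [0 3 2 0 0], max=3
Drop 2: J rot1 at col 1 lands with bottom-row=3; cleared 0 line(s) (total 0); column heights now [0 6 6 0 0], max=6
Drop 3: Z rot1 at col 3 lands with bottom-row=0; cleared 0 line(s) (total 0); column heights now [0 6 6 2 3], max=6
Drop 4: T rot2 at col 2 lands with bottom-row=5; cleared 0 line(s) (total 0); column heights now [0 6 7 7 7], max=7
Test piece I rot3 at col 0 (width 1): heights before test = [0 6 7 7 7]; fits = True

Answer: yes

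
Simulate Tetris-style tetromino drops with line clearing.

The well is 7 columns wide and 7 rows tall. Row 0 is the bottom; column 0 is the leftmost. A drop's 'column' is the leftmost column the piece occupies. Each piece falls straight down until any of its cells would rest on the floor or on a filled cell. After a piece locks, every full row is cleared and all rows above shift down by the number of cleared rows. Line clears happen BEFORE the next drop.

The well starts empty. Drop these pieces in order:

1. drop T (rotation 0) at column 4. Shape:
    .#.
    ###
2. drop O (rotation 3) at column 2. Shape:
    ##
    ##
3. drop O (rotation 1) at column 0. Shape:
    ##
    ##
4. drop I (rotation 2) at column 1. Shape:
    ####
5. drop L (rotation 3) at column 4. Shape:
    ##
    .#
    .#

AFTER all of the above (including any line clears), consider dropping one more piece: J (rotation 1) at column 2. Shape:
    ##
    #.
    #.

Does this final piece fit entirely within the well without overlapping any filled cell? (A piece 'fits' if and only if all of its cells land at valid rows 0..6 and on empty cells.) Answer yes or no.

Drop 1: T rot0 at col 4 lands with bottom-row=0; cleared 0 line(s) (total 0); column heights now [0 0 0 0 1 2 1], max=2
Drop 2: O rot3 at col 2 lands with bottom-row=0; cleared 0 line(s) (total 0); column heights now [0 0 2 2 1 2 1], max=2
Drop 3: O rot1 at col 0 lands with bottom-row=0; cleared 1 line(s) (total 1); column heights now [1 1 1 1 0 1 0], max=1
Drop 4: I rot2 at col 1 lands with bottom-row=1; cleared 0 line(s) (total 1); column heights now [1 2 2 2 2 1 0], max=2
Drop 5: L rot3 at col 4 lands with bottom-row=1; cleared 0 line(s) (total 1); column heights now [1 2 2 2 4 4 0], max=4
Test piece J rot1 at col 2 (width 2): heights before test = [1 2 2 2 4 4 0]; fits = True

Answer: yes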